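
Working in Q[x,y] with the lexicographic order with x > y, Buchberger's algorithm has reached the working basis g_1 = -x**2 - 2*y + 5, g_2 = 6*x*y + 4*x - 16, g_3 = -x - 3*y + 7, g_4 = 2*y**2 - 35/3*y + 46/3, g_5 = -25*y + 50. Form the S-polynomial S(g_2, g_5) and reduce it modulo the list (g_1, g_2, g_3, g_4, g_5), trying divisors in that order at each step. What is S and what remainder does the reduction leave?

lcm(LM(g_2), LM(g_5)) = x*y.
S = (lcm/LT(g_2))·g_2 − (lcm/LT(g_5))·g_5 = 8/3*x - 8/3.
Reduce S modulo (g_1, g_2, g_3, g_4, g_5) in that order:
  leading term x: subtract (-8/3)·g_3 from 8/3*x - 8/3 → -8*y + 16
  leading term y: subtract (8/25)·g_5 from -8*y + 16 → 0
The remainder is 0, so this S-polynomial contributes no new basis element.

S(g_2, g_5) = 8/3*x - 8/3; remainder on division = 0.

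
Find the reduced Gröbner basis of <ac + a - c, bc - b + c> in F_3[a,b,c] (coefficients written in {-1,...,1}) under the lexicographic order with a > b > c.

G = {ab - a + b, ac + a - c, bc - b + c}

This is the nonlinear analogue of row-reducing a linear system.

f_1 = ac + a - c, LT = ac.
f_2 = bc - b + c, LT = bc.

S(f_1,f_2): lcm = abc. S = -ab - ac - bc.
  leading term ab: no divisor's leading term divides it; move -ab to the remainder.
  leading term ac: subtract (-1)·f_1 from -ac - bc → a - bc - c
  leading term a: no divisor's leading term divides it; move a to the remainder.
  leading term bc: subtract (-1)·f_2 from -bc - c → -b
  leading term b: no divisor's leading term divides it; move -b to the remainder.
  remainder -ab + a - b ≠ 0; add g_3 = -ab + a - b to the basis.

The other S-polynomials (S(f_1,g_3), S(f_2,g_3)) all reduce to 0 modulo the current basis, so we have a Gröbner basis.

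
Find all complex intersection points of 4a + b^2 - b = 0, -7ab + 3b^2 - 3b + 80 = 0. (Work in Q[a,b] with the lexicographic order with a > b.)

Compute a lex Gröbner basis by Buchberger's algorithm.
f_1 = 4a + b^2 - b, LT = a.
f_2 = -7ab + 3b^2 - 3b + 80, LT = ab.

S(f_1,f_2): lcm = ab. S = 1/4b^3 + 5/28b^2 - 3/7b + 80/7.
  leading term b^3: no divisor's leading term divides it; move 1/4b^3 to the remainder.
  leading term b^2: no divisor's leading term divides it; move 5/28b^2 to the remainder.
  leading term b: no divisor's leading term divides it; move -3/7b to the remainder.
  leading term 1: no divisor's leading term divides it; move 80/7 to the remainder.
  remainder 1/4b^3 + 5/28b^2 - 3/7b + 80/7 ≠ 0; add h_3 = 1/4b^3 + 5/28b^2 - 3/7b + 80/7 to the basis.

The other S-polynomials (S(f_1,h_3), S(f_2,h_3)) all reduce to 0 modulo the current basis, so we have a Gröbner basis.
Inter-reduce: drop elements whose leading term is divisible by another's, tail-reduce, and make monic.
Reduced Gröbner basis: {a + 1/4b^2 - 1/4b, b^3 + 5/7b^2 - 12/7b + 320/7}.

A lex Gröbner basis eliminates variables successively. Here b^3 + 5/7b^2 - 12/7b + 320/7 depends only on b, with roots {-4, 23/14 - sqrt(1711)*I/14, 23/14 + sqrt(1711)*I/14}; lifting each root through the earlier basis elements recovers the full solutions.
  b = -4: the earlier basis element becomes a + 5 = 0, giving a = -5 — point (-5, -4).
  b = 23/14 - sqrt(1711)*I/14: the earlier basis element becomes a - 94/49 - 2*sqrt(1711)*I/49 = 0, giving a = 94/49 + 2*sqrt(1711)*I/49 — point (94/49 + 2*sqrt(1711)*I/49, 23/14 - sqrt(1711)*I/14).
  b = 23/14 + sqrt(1711)*I/14: the earlier basis element becomes a - 94/49 + 2*sqrt(1711)*I/49 = 0, giving a = 94/49 - 2*sqrt(1711)*I/49 — point (94/49 - 2*sqrt(1711)*I/49, 23/14 + sqrt(1711)*I/14).
Each listed point satisfies every original equation (direct substitution).

{(-5, -4), (94/49 + 2*sqrt(1711)*I/49, 23/14 - sqrt(1711)*I/14), (94/49 - 2*sqrt(1711)*I/49, 23/14 + sqrt(1711)*I/14)}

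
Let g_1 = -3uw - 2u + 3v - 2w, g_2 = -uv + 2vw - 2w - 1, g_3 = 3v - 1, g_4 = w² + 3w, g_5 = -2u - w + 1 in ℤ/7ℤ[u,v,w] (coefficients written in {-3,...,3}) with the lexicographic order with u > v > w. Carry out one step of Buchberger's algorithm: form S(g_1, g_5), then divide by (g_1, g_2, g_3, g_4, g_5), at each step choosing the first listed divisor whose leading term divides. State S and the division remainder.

S(g_1, g_5) = 3u - v + 3w²; remainder on division = 0.

lcm(LM(g_1), LM(g_5)) = uw.
S = (lcm/LT(g_1))·g_1 − (lcm/LT(g_5))·g_5 = 3u - v + 3w².
Reduce S modulo (g_1, g_2, g_3, g_4, g_5) in that order:
  leading term u: subtract (2)·g_5 from 3u - v + 3w² → -v + 3w² + 2w - 2
  leading term v: subtract (2)·g_3 from -v + 3w² + 2w - 2 → 3w² + 2w
  leading term w²: subtract (3)·g_4 from 3w² + 2w → 0
The remainder is 0, so this S-polynomial contributes no new basis element.
This is the inner loop of Buchberger's algorithm — each nonzero remainder becomes a new basis element.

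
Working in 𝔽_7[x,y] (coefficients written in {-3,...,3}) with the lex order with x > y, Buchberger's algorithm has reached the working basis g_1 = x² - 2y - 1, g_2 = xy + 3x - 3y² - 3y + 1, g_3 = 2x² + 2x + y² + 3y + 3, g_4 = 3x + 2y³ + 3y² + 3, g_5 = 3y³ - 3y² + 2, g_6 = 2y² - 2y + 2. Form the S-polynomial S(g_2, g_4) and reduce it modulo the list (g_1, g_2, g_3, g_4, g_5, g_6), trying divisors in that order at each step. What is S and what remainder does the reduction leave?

lcm(LM(g_2), LM(g_4)) = xy.
S = (lcm/LT(g_2))·g_2 − (lcm/LT(g_4))·g_4 = 3x - 3y⁴ - y³ - 3y² + 3y + 1.
Reduce S modulo (g_1, g_2, g_3, g_4, g_5, g_6) in that order:
  leading term x: subtract (1)·g_4 from 3x - 3y⁴ - y³ - 3y² + 3y + 1 → -3y⁴ - 3y³ + y² + 3y - 2
  leading term y⁴: subtract (-y)·g_5 from -3y⁴ - 3y³ + y² + 3y - 2 → y³ + y² - 2y - 2
  leading term y³: subtract (-2)·g_5 from y³ + y² - 2y - 2 → 2y² - 2y + 2
  leading term y²: subtract (1)·g_6 from 2y² - 2y + 2 → 0
The remainder is 0, so this S-polynomial contributes no new basis element.

S(g_2, g_4) = 3x - 3y⁴ - y³ - 3y² + 3y + 1; remainder on division = 0.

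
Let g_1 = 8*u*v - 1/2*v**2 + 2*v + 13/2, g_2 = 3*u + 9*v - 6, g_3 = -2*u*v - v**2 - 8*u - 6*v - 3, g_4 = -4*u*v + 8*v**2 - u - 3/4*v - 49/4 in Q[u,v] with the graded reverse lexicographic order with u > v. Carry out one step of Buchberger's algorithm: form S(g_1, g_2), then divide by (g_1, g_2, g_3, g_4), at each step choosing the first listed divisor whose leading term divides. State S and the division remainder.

lcm(LM(g_1), LM(g_2)) = u*v.
S = (lcm/LT(g_1))·g_1 − (lcm/LT(g_2))·g_2 = -49/16*v**2 + 9/4*v + 13/16.
Reduce S modulo (g_1, g_2, g_3, g_4) in that order:
  leading term v**2: no divisor's leading term divides it; move -49/16*v**2 to the remainder.
  leading term v: no divisor's leading term divides it; move 9/4*v to the remainder.
  leading term 1: no divisor's leading term divides it; move 13/16 to the remainder.
The remainder -49/16*v**2 + 9/4*v + 13/16 is nonzero, so it would be added as the next basis element.

S(g_1, g_2) = -49/16*v**2 + 9/4*v + 13/16; remainder on division = -49/16*v**2 + 9/4*v + 13/16.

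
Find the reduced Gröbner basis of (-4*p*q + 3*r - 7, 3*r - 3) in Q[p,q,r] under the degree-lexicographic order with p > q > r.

Buchberger's algorithm terminates because the ascending chain of leading-term ideals stabilizes.

f_1 = -4*p*q + 3*r - 7, LT = p*q.
f_2 = 3*r - 3, LT = r.

The S-polynomials (S(f_1,f_2)) all reduce to 0 modulo the current basis, so we have a Gröbner basis.

G = {p*q + 1, r - 1}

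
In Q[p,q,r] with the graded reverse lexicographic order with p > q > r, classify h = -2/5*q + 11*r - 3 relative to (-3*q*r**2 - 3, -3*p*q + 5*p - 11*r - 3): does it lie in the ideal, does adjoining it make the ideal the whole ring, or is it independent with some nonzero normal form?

First compute the reduced Gröbner basis of I by Buchberger's algorithm.
f_1 = -3*q*r**2 - 3, LT = q*r**2.
f_2 = -3*p*q + 5*p - 11*r - 3, LT = p*q.

S(f_1,f_2): lcm = p*q*r**2. S = 5/3*p*r**2 - 11/3*r**3 - r**2 + p.
  reduce S modulo (f_1, f_2):
  remainder 5/3*p*r**2 - 11/3*r**3 - r**2 + p ≠ 0; add k_3 = 5/3*p*r**2 - 11/3*r**3 - r**2 + p to the basis.

The other S-polynomials (S(f_1,k_3), S(f_2,k_3)) all reduce to 0 modulo the current basis, so we have a Gröbner basis.
Inter-reduce: drop elements whose leading term is divisible by another's, tail-reduce, and make monic.
Reduced Gröbner basis: {p*r**2 - 11/5*r**3 - 3/5*r**2 + 3/5*p, q*r**2 + 1, p*q - 5/3*p + 11/3*r + 1}.
Label its elements g_1 = p*r**2 - 11/5*r**3 - 3/5*r**2 + 3/5*p, g_2 = q*r**2 + 1, g_3 = p*q - 5/3*p + 11/3*r + 1.

Reduce h = -2/5*q + 11*r - 3 modulo G:
  leading term q: no divisor's leading term divides it; move -2/5*q to the remainder.
  leading term r: no divisor's leading term divides it; move 11*r to the remainder.
  leading term 1: no divisor's leading term divides it; move -3 to the remainder.
  normal form = -2/5*q + 11*r - 3.
The normal form is nonzero, so h ∉ I. Since h minus its normal form lies in I, I + (h) = I + (n) where n = -2/5*q + 11*r - 3; decide whether this ideal is the whole ring.
Run Buchberger on G together with n (pairs among the g_i already reduce to 0 since G is a Gröbner basis):
g_1 = p*r**2 - 11/5*r**3 - 3/5*r**2 + 3/5*p, LT = p*r**2.
g_2 = q*r**2 + 1, LT = q*r**2.
g_3 = p*q - 5/3*p + 11/3*r + 1, LT = p*q.
n = -2/5*q + 11*r - 3, LT = q.

S(g_2,n): lcm = q*r**2. S = 55/2*r**3 - 15/2*r**2 + 1.
  reduce S modulo (g_1, g_2, g_3, n):
  remainder 55/2*r**3 - 15/2*r**2 + 1 ≠ 0; add m_5 = 55/2*r**3 - 15/2*r**2 + 1 to the basis.

S(g_3,n): lcm = p*q. S = 55/2*p*r - 55/6*p + 11/3*r + 1.
  reduce S modulo (g_1, g_2, g_3, n, m_5):
  remainder 55/2*p*r - 55/6*p + 11/3*r + 1 ≠ 0; add m_6 = 55/2*p*r - 55/6*p + 11/3*r + 1 to the basis.

S(g_1,m_6): lcm = p*r**2. S = -11/5*r**3 + 1/3*p*r - 11/15*r**2 + 3/5*p - 2/55*r.
  reduce S modulo (g_1, g_2, g_3, n, m_5, m_6):
  remainder -4/3*r**2 + 32/45*p - 8/99*r + 56/825 ≠ 0; add m_7 = -4/3*r**2 + 32/45*p - 8/99*r + 56/825 to the basis.

S(g_1,m_7): lcm = p*r**2. S = -11/5*r**3 + 8/15*p**2 - 2/33*p*r - 3/5*r**2 + 179/275*p.
  reduce S modulo (g_1, g_2, g_3, n, m_5, m_6, m_7):
  remainder 8/15*p**2 - 23/2475*p + 8/99*r + 958/45375 ≠ 0; add m_8 = 8/15*p**2 - 23/2475*p + 8/99*r + 958/45375 to the basis.

The other S-polynomials (S(g_1,g_2), S(g_1,g_3), S(g_1,n), S(g_2,g_3), S(g_1,m_5), S(g_2,m_5), S(g_3,m_5), S(n,m_5), S(g_2,m_6), S(g_3,m_6), S(n,m_6), S(m_5,m_6), S(g_2,m_7), S(g_3,m_7), S(n,m_7), S(m_5,m_7), S(m_6,m_7), S(g_1,m_8), S(g_2,m_8), S(g_3,m_8), S(n,m_8), S(m_5,m_8), S(m_6,m_8), S(m_7,m_8)) all reduce to 0 modulo the current basis, so we have a Gröbner basis.
Inter-reduce: drop elements whose leading term is divisible by another's, tail-reduce, and make monic.
Reduced Gröbner basis: {p**2 - 23/1320*p + 5/33*r + 479/12100, p*r - 1/3*p + 2/15*r + 2/55, r**2 - 8/15*p + 2/33*r - 14/275, q - 55/2*r + 15/2}.
The reduced Gröbner basis of I + (h) is {p**2 - 23/1320*p + 5/33*r + 479/12100, p*r - 1/3*p + 2/15*r + 2/55, r**2 - 8/15*p + 2/33*r - 14/275, q - 55/2*r + 15/2} ≠ {1}, a proper ideal, so the enlarged system stays consistent: h is independent of I, with normal form -2/5*q + 11*r - 3.

The remainder on division by a Gröbner basis is unique — it is the normal form.

-2/5*q + 11*r - 3 is independent of I; its normal form modulo I is -2/5*q + 11*r - 3.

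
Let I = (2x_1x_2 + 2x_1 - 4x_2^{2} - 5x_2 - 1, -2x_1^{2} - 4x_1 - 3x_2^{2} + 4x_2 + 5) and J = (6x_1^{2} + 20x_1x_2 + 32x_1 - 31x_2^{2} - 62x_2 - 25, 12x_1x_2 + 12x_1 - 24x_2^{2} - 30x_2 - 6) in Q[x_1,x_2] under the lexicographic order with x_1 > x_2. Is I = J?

Equality of ideals is decidable: compute both reduced Gröbner bases (unique for the ordering) and check whether they agree.
Buchberger on the first generating set:
f_1 = 2x_1x_2 + 2x_1 - 4x_2^{2} - 5x_2 - 1, LT = x_1x_2.
f_2 = -2x_1^{2} - 4x_1 - 3x_2^{2} + 4x_2 + 5, LT = x_1^{2}.

S(f_1,f_2): lcm = x_1^{2}x_2. S = x_1^{2} - 2x_1x_2^{2} - \tfrac{9}{2}x_1x_2 - \tfrac{1}{2}x_1 - \tfrac{3}{2}x_2^{3} + 2x_2^{2} + \tfrac{5}{2}x_2.
  reduce S modulo (f_1, f_2):
  remainder -\tfrac{11}{2}x_2^{3} - \tfrac{19}{2}x_2^{2} - \tfrac{11}{4}x_2 + \tfrac{5}{4} ≠ 0; add g_3 = -\tfrac{11}{2}x_2^{3} - \tfrac{19}{2}x_2^{2} - \tfrac{11}{4}x_2 + \tfrac{5}{4} to the basis.

The other S-polynomials (S(f_1,g_3), S(f_2,g_3)) all reduce to 0 modulo the current basis, so we have a Gröbner basis.
Inter-reduce: drop elements whose leading term is divisible by another's, tail-reduce, and make monic.
Reduced Gröbner basis: {x_1^{2} + 2x_1 + \tfrac{3}{2}x_2^{2} - 2x_2 - \tfrac{5}{2}, x_1x_2 + x_1 - 2x_2^{2} - \tfrac{5}{2}x_2 - \tfrac{1}{2}, x_2^{3} + \tfrac{19}{11}x_2^{2} + \tfrac{1}{2}x_2 - \tfrac{5}{22}}.

Buchberger on the second generating set:
h_1 = 6x_1^{2} + 20x_1x_2 + 32x_1 - 31x_2^{2} - 62x_2 - 25, LT = x_1^{2}.
h_2 = 12x_1x_2 + 12x_1 - 24x_2^{2} - 30x_2 - 6, LT = x_1x_2.

S(h_1,h_2): lcm = x_1^{2}x_2. S = -x_1^{2} + \tfrac{16}{3}x_1x_2^{2} + \tfrac{47}{6}x_1x_2 + \tfrac{1}{2}x_1 - \tfrac{31}{6}x_2^{3} - \tfrac{31}{3}x_2^{2} - \tfrac{25}{6}x_2.
  reduce S modulo (h_1, h_2):
  remainder \tfrac{11}{2}x_2^{3} + \tfrac{19}{2}x_2^{2} + \tfrac{11}{4}x_2 - \tfrac{5}{4} ≠ 0; add k_3 = \tfrac{11}{2}x_2^{3} + \tfrac{19}{2}x_2^{2} + \tfrac{11}{4}x_2 - \tfrac{5}{4} to the basis.

The other S-polynomials (S(h_1,k_3), S(h_2,k_3)) all reduce to 0 modulo the current basis, so we have a Gröbner basis.
Inter-reduce: drop elements whose leading term is divisible by another's, tail-reduce, and make monic.
Reduced Gröbner basis: {x_1^{2} + 2x_1 + \tfrac{3}{2}x_2^{2} - 2x_2 - \tfrac{5}{2}, x_1x_2 + x_1 - 2x_2^{2} - \tfrac{5}{2}x_2 - \tfrac{1}{2}, x_2^{3} + \tfrac{19}{11}x_2^{2} + \tfrac{1}{2}x_2 - \tfrac{5}{22}}.

These coincide, so the ideals are equal.

Yes, the ideals are equal.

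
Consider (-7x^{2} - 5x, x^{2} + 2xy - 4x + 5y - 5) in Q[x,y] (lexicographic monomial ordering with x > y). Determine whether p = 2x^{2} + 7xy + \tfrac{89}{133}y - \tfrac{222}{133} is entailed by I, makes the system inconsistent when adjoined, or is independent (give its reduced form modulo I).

First compute the reduced Gröbner basis of I by Buchberger's algorithm.
f_1 = -7x^{2} - 5x, LT = x^{2}.
f_2 = x^{2} + 2xy - 4x + 5y - 5, LT = x^{2}.

S(f_1,f_2): lcm = x^{2}. S = -2xy + \tfrac{33}{7}x - 5y + 5.
  reduce S modulo (f_1, f_2):
  remainder -2xy + \tfrac{33}{7}x - 5y + 5 ≠ 0; add h_3 = -2xy + \tfrac{33}{7}x - 5y + 5 to the basis.

S(f_1,h_3): lcm = x^{2}y. S = \tfrac{33}{14}x^{2} - \tfrac{25}{14}xy + \tfrac{5}{2}x.
  reduce S modulo (f_1, f_2, h_3):
  remainder -\tfrac{95}{28}x + \tfrac{125}{28}y - \tfrac{125}{28} ≠ 0; add h_4 = -\tfrac{95}{28}x + \tfrac{125}{28}y - \tfrac{125}{28} to the basis.

S(h_3,h_4): lcm = xy. S = -\tfrac{33}{14}x + \tfrac{25}{19}y^{2} + \tfrac{45}{38}y - \tfrac{5}{2}.
  reduce S modulo (f_1, f_2, h_3, h_4):
  remainder \tfrac{25}{19}y^{2} - \tfrac{255}{133}y + \tfrac{80}{133} ≠ 0; add h_5 = \tfrac{25}{19}y^{2} - \tfrac{255}{133}y + \tfrac{80}{133} to the basis.

The other S-polynomials (S(f_2,h_3), S(f_1,h_4), S(f_2,h_4), S(f_1,h_5), S(f_2,h_5), S(h_3,h_5), S(h_4,h_5)) all reduce to 0 modulo the current basis, so we have a Gröbner basis.
Inter-reduce: drop elements whose leading term is divisible by another's, tail-reduce, and make monic.
Reduced Gröbner basis: {x - \tfrac{25}{19}y + \tfrac{25}{19}, y^{2} - \tfrac{51}{35}y + \tfrac{16}{35}}.
Label its elements g_1 = x - \tfrac{25}{19}y + \tfrac{25}{19}, g_2 = y^{2} - \tfrac{51}{35}y + \tfrac{16}{35}.

Reduce p = 2x^{2} + 7xy + \tfrac{89}{133}y - \tfrac{222}{133} modulo G:
  leading term x^{2}: subtract (2x)·g_1 from 2x^{2} + 7xy + \tfrac{89}{133}y - \tfrac{222}{133} → \tfrac{183}{19}xy - \tfrac{50}{19}x + \tfrac{89}{133}y - \tfrac{222}{133}
  leading term xy: subtract (\tfrac{183}{19}y)·g_1 from \tfrac{183}{19}xy - \tfrac{50}{19}x + \tfrac{89}{133}y - \tfrac{222}{133} → -\tfrac{50}{19}x + \tfrac{4575}{361}y^{2} - \tfrac{30334}{2527}y - \tfrac{222}{133}
  leading term x: subtract (-\tfrac{50}{19})·g_1 from -\tfrac{50}{19}x + \tfrac{4575}{361}y^{2} - \tfrac{30334}{2527}y - \tfrac{222}{133} → \tfrac{4575}{361}y^{2} - \tfrac{39084}{2527}y + \tfrac{4532}{2527}
  leading term y^{2}: subtract (\tfrac{4575}{361})·g_2 from \tfrac{4575}{361}y^{2} - \tfrac{39084}{2527}y + \tfrac{4532}{2527} → 3y - 4
  leading term y: no divisor's leading term divides it; move 3y to the remainder.
  leading term 1: no divisor's leading term divides it; move -4 to the remainder.
  normal form = 3y - 4.
The normal form is nonzero, so p ∉ I. Since p minus its normal form lies in I, I + (p) = I + (r) where r = 3y - 4; decide whether this ideal is the whole ring.
Run Buchberger on G together with r (pairs among the g_i already reduce to 0 since G is a Gröbner basis):
g_1 = x - \tfrac{25}{19}y + \tfrac{25}{19}, LT = x.
g_2 = y^{2} - \tfrac{51}{35}y + \tfrac{16}{35}, LT = y^{2}.
r = 3y - 4, LT = y.

S(g_2,r): lcm = y^{2}. S = -\tfrac{13}{105}y + \tfrac{16}{35}.
  reduce S modulo (g_1, g_2, r):
  remainder \tfrac{92}{315} ≠ 0; add m_4 = \tfrac{92}{315} to the basis.

The other S-polynomials (S(g_1,g_2), S(g_1,r), S(g_1,m_4), S(g_2,m_4), S(r,m_4)) all reduce to 0 modulo the current basis, so we have a Gröbner basis.
Inter-reduce: drop elements whose leading term is divisible by another's, tail-reduce, and make monic.
Reduced Gröbner basis: {1}.
The reduced Gröbner basis of I + (p) is {1}: the ideal is the whole ring, so the enlarged system has no common solution — adjoining p is inconsistent.

Adjoining 2x^{2} + 7xy + \tfrac{89}{133}y - \tfrac{222}{133} makes the ideal the whole ring: the system is inconsistent.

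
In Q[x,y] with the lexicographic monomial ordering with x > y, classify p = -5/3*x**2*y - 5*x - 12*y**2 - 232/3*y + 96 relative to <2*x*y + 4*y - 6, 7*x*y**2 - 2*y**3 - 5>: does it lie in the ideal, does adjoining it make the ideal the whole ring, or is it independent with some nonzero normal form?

-5/3*x**2*y - 5*x - 12*y**2 - 232/3*y + 96 lies in I (it reduces to 0).

First compute the reduced Gröbner basis of I by Buchberger's algorithm.
f_1 = 2*x*y + 4*y - 6, LT = x*y.
f_2 = 7*x*y**2 - 2*y**3 - 5, LT = x*y**2.

S(f_1,f_2): lcm = x*y**2. S = 2/7*y**3 + 2*y**2 - 3*y + 5/7.
  reduce S modulo (f_1, f_2):
  remainder 2/7*y**3 + 2*y**2 - 3*y + 5/7 ≠ 0; add h_3 = 2/7*y**3 + 2*y**2 - 3*y + 5/7 to the basis.

S(f_1,h_3): lcm = x*y**3. S = -7*x*y**2 + 21/2*x*y - 5/2*x + 2*y**3 - 3*y**2.
  reduce S modulo (f_1, f_2, h_3):
  remainder -5/2*x - 3*y**2 - 21*y + 53/2 ≠ 0; add h_4 = -5/2*x - 3*y**2 - 21*y + 53/2 to the basis.

The other S-polynomials (S(f_2,h_3), S(f_1,h_4), S(f_2,h_4), S(h_3,h_4)) all reduce to 0 modulo the current basis, so we have a Gröbner basis.
Inter-reduce: drop elements whose leading term is divisible by another's, tail-reduce, and make monic.
Reduced Gröbner basis: {x + 6/5*y**2 + 42/5*y - 53/5, y**3 + 7*y**2 - 21/2*y + 5/2}.
Label its elements g_1 = x + 6/5*y**2 + 42/5*y - 53/5, g_2 = y**3 + 7*y**2 - 21/2*y + 5/2.

Reduce p = -5/3*x**2*y - 5*x - 12*y**2 - 232/3*y + 96 modulo G:
  leading term x**2*y: subtract (-5/3*x*y)·g_1 from -5/3*x**2*y - 5*x - 12*y**2 - 232/3*y + 96 → 2*x*y**3 + 14*x*y**2 - 53/3*x*y - 5*x - 12*y**2 - 232/3*y + 96
  leading term x*y**3: subtract (2*y**3)·g_1 from 2*x*y**3 + 14*x*y**2 - 53/3*x*y - 5*x - 12*y**2 - 232/3*y + 96 → 14*x*y**2 - 53/3*x*y - 5*x - 12/5*y**5 - 84/5*y**4 + 106/5*y**3 - 12*y**2 - 232/3*y + 96
  leading term x*y**2: subtract (14*y**2)·g_1 from 14*x*y**2 - 53/3*x*y - 5*x - 12/5*y**5 - 84/5*y**4 + 106/5*y**3 - 12*y**2 - 232/3*y + 96 → -53/3*x*y - 5*x - 12/5*y**5 - 168/5*y**4 - 482/5*y**3 + 682/5*y**2 - 232/3*y + 96
  leading term x*y: subtract (-53/3*y)·g_1 from -53/3*x*y - 5*x - 12/5*y**5 - 168/5*y**4 - 482/5*y**3 + 682/5*y**2 - 232/3*y + 96 → -5*x - 12/5*y**5 - 168/5*y**4 - 376/5*y**3 + 1424/5*y**2 - 1323/5*y + 96
  leading term x: subtract (-5)·g_1 from -5*x - 12/5*y**5 - 168/5*y**4 - 376/5*y**3 + 1424/5*y**2 - 1323/5*y + 96 → -12/5*y**5 - 168/5*y**4 - 376/5*y**3 + 1454/5*y**2 - 1113/5*y + 43
  leading term y**5: subtract (-12/5*y**2)·g_2 from -12/5*y**5 - 168/5*y**4 - 376/5*y**3 + 1454/5*y**2 - 1113/5*y + 43 → -84/5*y**4 - 502/5*y**3 + 1484/5*y**2 - 1113/5*y + 43
  leading term y**4: subtract (-84/5*y)·g_2 from -84/5*y**4 - 502/5*y**3 + 1484/5*y**2 - 1113/5*y + 43 → 86/5*y**3 + 602/5*y**2 - 903/5*y + 43
  leading term y**3: subtract (86/5)·g_2 from 86/5*y**3 + 602/5*y**2 - 903/5*y + 43 → 0
  normal form = 0.
Since the normal form is 0, p ∈ I.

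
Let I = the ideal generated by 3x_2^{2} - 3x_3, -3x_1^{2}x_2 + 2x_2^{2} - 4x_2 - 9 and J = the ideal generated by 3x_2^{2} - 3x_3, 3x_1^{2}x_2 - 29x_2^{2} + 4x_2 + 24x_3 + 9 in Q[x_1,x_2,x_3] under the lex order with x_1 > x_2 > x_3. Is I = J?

No, the ideals differ.

For a fixed monomial order, each ideal has a unique reduced Gröbner basis; comparing bases decides equality.
Buchberger on the first generating set:
f_1 = 3x_2^{2} - 3x_3, LT = x_2^{2}.
f_2 = -3x_1^{2}x_2 + 2x_2^{2} - 4x_2 - 9, LT = x_1^{2}x_2.

S(f_1,f_2): lcm = x_1^{2}x_2^{2}. S = -x_1^{2}x_3 + \tfrac{2}{3}x_2^{3} - \tfrac{4}{3}x_2^{2} - 3x_2.
  leading term x_1^{2}x_3: no divisor's leading term divides it; move -x_1^{2}x_3 to the remainder.
  leading term x_2^{3}: subtract (\tfrac{2}{9}x_2)·f_1 from \tfrac{2}{3}x_2^{3} - \tfrac{4}{3}x_2^{2} - 3x_2 → -\tfrac{4}{3}x_2^{2} + \tfrac{2}{3}x_2x_3 - 3x_2
  leading term x_2^{2}: subtract (-\tfrac{4}{9})·f_1 from -\tfrac{4}{3}x_2^{2} + \tfrac{2}{3}x_2x_3 - 3x_2 → \tfrac{2}{3}x_2x_3 - 3x_2 - \tfrac{4}{3}x_3
  leading term x_2x_3: no divisor's leading term divides it; move \tfrac{2}{3}x_2x_3 to the remainder.
  leading term x_2: no divisor's leading term divides it; move -3x_2 to the remainder.
  leading term x_3: no divisor's leading term divides it; move -\tfrac{4}{3}x_3 to the remainder.
  remainder -x_1^{2}x_3 + \tfrac{2}{3}x_2x_3 - 3x_2 - \tfrac{4}{3}x_3 ≠ 0; add g_3 = -x_1^{2}x_3 + \tfrac{2}{3}x_2x_3 - 3x_2 - \tfrac{4}{3}x_3 to the basis.

The other S-polynomials (S(f_1,g_3), S(f_2,g_3)) all reduce to 0 modulo the current basis, so we have a Gröbner basis.
Inter-reduce: drop elements whose leading term is divisible by another's, tail-reduce, and make monic.
Reduced Gröbner basis: {x_1^{2}x_2 + \tfrac{4}{3}x_2 - \tfrac{2}{3}x_3 + 3, x_1^{2}x_3 - \tfrac{2}{3}x_2x_3 + 3x_2 + \tfrac{4}{3}x_3, x_2^{2} - x_3}.

Buchberger on the second generating set:
h_1 = 3x_2^{2} - 3x_3, LT = x_2^{2}.
h_2 = 3x_1^{2}x_2 - 29x_2^{2} + 4x_2 + 24x_3 + 9, LT = x_1^{2}x_2.

S(h_1,h_2): lcm = x_1^{2}x_2^{2}. S = -x_1^{2}x_3 + \tfrac{29}{3}x_2^{3} - \tfrac{4}{3}x_2^{2} - 8x_2x_3 - 3x_2.
  leading term x_1^{2}x_3: no divisor's leading term divides it; move -x_1^{2}x_3 to the remainder.
  leading term x_2^{3}: subtract (\tfrac{29}{9}x_2)·h_1 from \tfrac{29}{3}x_2^{3} - \tfrac{4}{3}x_2^{2} - 8x_2x_3 - 3x_2 → -\tfrac{4}{3}x_2^{2} + \tfrac{5}{3}x_2x_3 - 3x_2
  leading term x_2^{2}: subtract (-\tfrac{4}{9})·h_1 from -\tfrac{4}{3}x_2^{2} + \tfrac{5}{3}x_2x_3 - 3x_2 → \tfrac{5}{3}x_2x_3 - 3x_2 - \tfrac{4}{3}x_3
  leading term x_2x_3: no divisor's leading term divides it; move \tfrac{5}{3}x_2x_3 to the remainder.
  leading term x_2: no divisor's leading term divides it; move -3x_2 to the remainder.
  leading term x_3: no divisor's leading term divides it; move -\tfrac{4}{3}x_3 to the remainder.
  remainder -x_1^{2}x_3 + \tfrac{5}{3}x_2x_3 - 3x_2 - \tfrac{4}{3}x_3 ≠ 0; add k_3 = -x_1^{2}x_3 + \tfrac{5}{3}x_2x_3 - 3x_2 - \tfrac{4}{3}x_3 to the basis.

The other S-polynomials (S(h_1,k_3), S(h_2,k_3)) all reduce to 0 modulo the current basis, so we have a Gröbner basis.
Inter-reduce: drop elements whose leading term is divisible by another's, tail-reduce, and make monic.
Reduced Gröbner basis: {x_1^{2}x_2 + \tfrac{4}{3}x_2 - \tfrac{5}{3}x_3 + 3, x_1^{2}x_3 - \tfrac{5}{3}x_2x_3 + 3x_2 + \tfrac{4}{3}x_3, x_2^{2} - x_3}.

These differ, so the ideals are not equal.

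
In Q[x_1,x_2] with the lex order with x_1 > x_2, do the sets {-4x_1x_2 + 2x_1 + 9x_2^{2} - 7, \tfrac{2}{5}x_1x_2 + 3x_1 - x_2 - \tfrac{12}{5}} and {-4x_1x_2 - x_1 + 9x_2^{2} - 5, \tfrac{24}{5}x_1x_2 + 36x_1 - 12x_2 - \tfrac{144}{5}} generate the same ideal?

No, the ideals differ.

For a fixed monomial order, each ideal has a unique reduced Gröbner basis; comparing bases decides equality.
Buchberger on the first generating set:
f_1 = -4x_1x_2 + 2x_1 + 9x_2^{2} - 7, LT = x_1x_2.
f_2 = \tfrac{2}{5}x_1x_2 + 3x_1 - x_2 - \tfrac{12}{5}, LT = x_1x_2.

S(f_1,f_2): lcm = x_1x_2. S = -8x_1 - \tfrac{9}{4}x_2^{2} + \tfrac{5}{2}x_2 + \tfrac{31}{4}.
  leading term x_1: no divisor's leading term divides it; move -8x_1 to the remainder.
  leading term x_2^{2}: no divisor's leading term divides it; move -\tfrac{9}{4}x_2^{2} to the remainder.
  leading term x_2: no divisor's leading term divides it; move \tfrac{5}{2}x_2 to the remainder.
  leading term 1: no divisor's leading term divides it; move \tfrac{31}{4} to the remainder.
  remainder -8x_1 - \tfrac{9}{4}x_2^{2} + \tfrac{5}{2}x_2 + \tfrac{31}{4} ≠ 0; add g_3 = -8x_1 - \tfrac{9}{4}x_2^{2} + \tfrac{5}{2}x_2 + \tfrac{31}{4} to the basis.

S(f_1,g_3): lcm = x_1x_2. S = -\tfrac{1}{2}x_1 - \tfrac{9}{32}x_2^{3} - \tfrac{31}{16}x_2^{2} + \tfrac{31}{32}x_2 + \tfrac{7}{4}.
  leading term x_1: subtract (\tfrac{1}{16})·g_3 from -\tfrac{1}{2}x_1 - \tfrac{9}{32}x_2^{3} - \tfrac{31}{16}x_2^{2} + \tfrac{31}{32}x_2 + \tfrac{7}{4} → -\tfrac{9}{32}x_2^{3} - \tfrac{115}{64}x_2^{2} + \tfrac{13}{16}x_2 + \tfrac{81}{64}
  leading term x_2^{3}: no divisor's leading term divides it; move -\tfrac{9}{32}x_2^{3} to the remainder.
  leading term x_2^{2}: no divisor's leading term divides it; move -\tfrac{115}{64}x_2^{2} to the remainder.
  leading term x_2: no divisor's leading term divides it; move \tfrac{13}{16}x_2 to the remainder.
  leading term 1: no divisor's leading term divides it; move \tfrac{81}{64} to the remainder.
  remainder -\tfrac{9}{32}x_2^{3} - \tfrac{115}{64}x_2^{2} + \tfrac{13}{16}x_2 + \tfrac{81}{64} ≠ 0; add g_4 = -\tfrac{9}{32}x_2^{3} - \tfrac{115}{64}x_2^{2} + \tfrac{13}{16}x_2 + \tfrac{81}{64} to the basis.

The other S-polynomials (S(f_2,g_3), S(f_1,g_4), S(f_2,g_4), S(g_3,g_4)) all reduce to 0 modulo the current basis, so we have a Gröbner basis.
Inter-reduce: drop elements whose leading term is divisible by another's, tail-reduce, and make monic.
Reduced Gröbner basis: {x_1 + \tfrac{9}{32}x_2^{2} - \tfrac{5}{16}x_2 - \tfrac{31}{32}, x_2^{3} + \tfrac{115}{18}x_2^{2} - \tfrac{26}{9}x_2 - \tfrac{9}{2}}.

Buchberger on the second generating set:
h_1 = -4x_1x_2 - x_1 + 9x_2^{2} - 5, LT = x_1x_2.
h_2 = \tfrac{24}{5}x_1x_2 + 36x_1 - 12x_2 - \tfrac{144}{5}, LT = x_1x_2.

S(h_1,h_2): lcm = x_1x_2. S = -\tfrac{29}{4}x_1 - \tfrac{9}{4}x_2^{2} + \tfrac{5}{2}x_2 + \tfrac{29}{4}.
  leading term x_1: no divisor's leading term divides it; move -\tfrac{29}{4}x_1 to the remainder.
  leading term x_2^{2}: no divisor's leading term divides it; move -\tfrac{9}{4}x_2^{2} to the remainder.
  leading term x_2: no divisor's leading term divides it; move \tfrac{5}{2}x_2 to the remainder.
  leading term 1: no divisor's leading term divides it; move \tfrac{29}{4} to the remainder.
  remainder -\tfrac{29}{4}x_1 - \tfrac{9}{4}x_2^{2} + \tfrac{5}{2}x_2 + \tfrac{29}{4} ≠ 0; add k_3 = -\tfrac{29}{4}x_1 - \tfrac{9}{4}x_2^{2} + \tfrac{5}{2}x_2 + \tfrac{29}{4} to the basis.

S(h_1,k_3): lcm = x_1x_2. S = \tfrac{1}{4}x_1 - \tfrac{9}{29}x_2^{3} - \tfrac{221}{116}x_2^{2} + x_2 + \tfrac{5}{4}.
  leading term x_1: subtract (-\tfrac{1}{29})·k_3 from \tfrac{1}{4}x_1 - \tfrac{9}{29}x_2^{3} - \tfrac{221}{116}x_2^{2} + x_2 + \tfrac{5}{4} → -\tfrac{9}{29}x_2^{3} - \tfrac{115}{58}x_2^{2} + \tfrac{63}{58}x_2 + \tfrac{3}{2}
  leading term x_2^{3}: no divisor's leading term divides it; move -\tfrac{9}{29}x_2^{3} to the remainder.
  leading term x_2^{2}: no divisor's leading term divides it; move -\tfrac{115}{58}x_2^{2} to the remainder.
  leading term x_2: no divisor's leading term divides it; move \tfrac{63}{58}x_2 to the remainder.
  leading term 1: no divisor's leading term divides it; move \tfrac{3}{2} to the remainder.
  remainder -\tfrac{9}{29}x_2^{3} - \tfrac{115}{58}x_2^{2} + \tfrac{63}{58}x_2 + \tfrac{3}{2} ≠ 0; add k_4 = -\tfrac{9}{29}x_2^{3} - \tfrac{115}{58}x_2^{2} + \tfrac{63}{58}x_2 + \tfrac{3}{2} to the basis.

The other S-polynomials (S(h_2,k_3), S(h_1,k_4), S(h_2,k_4), S(k_3,k_4)) all reduce to 0 modulo the current basis, so we have a Gröbner basis.
Inter-reduce: drop elements whose leading term is divisible by another's, tail-reduce, and make monic.
Reduced Gröbner basis: {x_1 + \tfrac{9}{29}x_2^{2} - \tfrac{10}{29}x_2 - 1, x_2^{3} + \tfrac{115}{18}x_2^{2} - \tfrac{7}{2}x_2 - \tfrac{29}{6}}.

These differ, so the ideals are not equal.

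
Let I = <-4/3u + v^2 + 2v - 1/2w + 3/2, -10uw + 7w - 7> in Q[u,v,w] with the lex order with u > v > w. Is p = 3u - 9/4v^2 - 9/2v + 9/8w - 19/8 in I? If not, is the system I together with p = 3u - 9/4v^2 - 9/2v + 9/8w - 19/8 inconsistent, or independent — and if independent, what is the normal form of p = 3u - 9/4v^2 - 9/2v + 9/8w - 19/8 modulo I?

First compute the reduced Gröbner basis of I by Buchberger's algorithm.
f_1 = -4/3u + v^2 + 2v - 1/2w + 3/2, LT = u.
f_2 = -10uw + 7w - 7, LT = uw.

S(f_1,f_2): lcm = uw. S = -3/4v^2w - 3/2vw + 3/8w^2 - 17/40w - 7/10.
  leading term v^2w: no divisor's leading term divides it; move -3/4v^2w to the remainder.
  leading term vw: no divisor's leading term divides it; move -3/2vw to the remainder.
  leading term w^2: no divisor's leading term divides it; move 3/8w^2 to the remainder.
  leading term w: no divisor's leading term divides it; move -17/40w to the remainder.
  leading term 1: no divisor's leading term divides it; move -7/10 to the remainder.
  remainder -3/4v^2w - 3/2vw + 3/8w^2 - 17/40w - 7/10 ≠ 0; add h_3 = -3/4v^2w - 3/2vw + 3/8w^2 - 17/40w - 7/10 to the basis.

The other S-polynomials (S(f_1,h_3), S(f_2,h_3)) all reduce to 0 modulo the current basis, so we have a Gröbner basis.
Inter-reduce: drop elements whose leading term is divisible by another's, tail-reduce, and make monic.
Reduced Gröbner basis: {u - 3/4v^2 - 3/2v + 3/8w - 9/8, v^2w + 2vw - 1/2w^2 + 17/30w + 14/15}.
Label its elements g_1 = u - 3/4v^2 - 3/2v + 3/8w - 9/8, g_2 = v^2w + 2vw - 1/2w^2 + 17/30w + 14/15.

Reduce p = 3u - 9/4v^2 - 9/2v + 9/8w - 19/8 modulo G:
  leading term u: subtract (3)·g_1 from 3u - 9/4v^2 - 9/2v + 9/8w - 19/8 → 1
  leading term 1: no divisor's leading term divides it; move 1 to the remainder.
  normal form = 1.
The normal form is nonzero, so p ∉ I. Since p minus its normal form lies in I, I + (p) = I + (r) where r = 1; decide whether this ideal is the whole ring.
Here r = 1 is a nonzero constant, hence a unit: 1 ∈ I + (p), the Gröbner basis of I + (p) is {1}, and the enlarged system has no common solution — adjoining p is inconsistent.

The remainder on division by a Gröbner basis is unique — it is the normal form.

Adjoining 3u - 9/4v^2 - 9/2v + 9/8w - 19/8 makes the ideal the whole ring: the system is inconsistent.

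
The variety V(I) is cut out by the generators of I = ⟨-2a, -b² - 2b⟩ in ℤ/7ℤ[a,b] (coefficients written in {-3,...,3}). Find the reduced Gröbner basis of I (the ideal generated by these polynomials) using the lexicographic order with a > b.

f_1 = -2a, LT = a.
f_2 = -b² - 2b, LT = b².

The S-polynomials (S(f_1,f_2)) all reduce to 0 modulo the current basis, so we have a Gröbner basis.

G = {a, b² + 2b}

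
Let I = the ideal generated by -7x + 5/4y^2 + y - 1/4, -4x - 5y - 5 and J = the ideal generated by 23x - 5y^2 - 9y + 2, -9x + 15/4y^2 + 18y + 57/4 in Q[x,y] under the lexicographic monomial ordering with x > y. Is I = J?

No, the ideals differ.

Since reduced Gröbner bases are canonical representatives of ideals under a given ordering, it suffices to compute and compare them.
Buchberger on the first generating set:
f_1 = -7x + 5/4y^2 + y - 1/4, LT = x.
f_2 = -4x - 5y - 5, LT = x.

S(f_1,f_2): lcm = x. S = -5/28y^2 - 39/28y - 17/14.
  leading term y^2: no divisor's leading term divides it; move -5/28y^2 to the remainder.
  leading term y: no divisor's leading term divides it; move -39/28y to the remainder.
  leading term 1: no divisor's leading term divides it; move -17/14 to the remainder.
  remainder -5/28y^2 - 39/28y - 17/14 ≠ 0; add g_3 = -5/28y^2 - 39/28y - 17/14 to the basis.

S(f_1,g_3): leading monomials are coprime, so the S-polynomial reduces to 0 (Buchberger's first criterion).
S(f_2,g_3): leading monomials are coprime, so the S-polynomial reduces to 0 (Buchberger's first criterion).
Every S-polynomial of the final basis reduces to 0, so we have a Gröbner basis.
Inter-reduce: drop elements whose leading term is divisible by another's, tail-reduce, and make monic.
Reduced Gröbner basis: {x + 5/4y + 5/4, y^2 + 39/5y + 34/5}.

Buchberger on the second generating set:
h_1 = 23x - 5y^2 - 9y + 2, LT = x.
h_2 = -9x + 15/4y^2 + 18y + 57/4, LT = x.

S(h_1,h_2): lcm = x. S = 55/276y^2 + 37/23y + 461/276.
  leading term y^2: no divisor's leading term divides it; move 55/276y^2 to the remainder.
  leading term y: no divisor's leading term divides it; move 37/23y to the remainder.
  leading term 1: no divisor's leading term divides it; move 461/276 to the remainder.
  remainder 55/276y^2 + 37/23y + 461/276 ≠ 0; add k_3 = 55/276y^2 + 37/23y + 461/276 to the basis.

S(h_1,k_3): leading monomials are coprime, so the S-polynomial reduces to 0 (Buchberger's first criterion).
S(h_2,k_3): leading monomials are coprime, so the S-polynomial reduces to 0 (Buchberger's first criterion).
Every S-polynomial of the final basis reduces to 0, so we have a Gröbner basis.
Inter-reduce: drop elements whose leading term is divisible by another's, tail-reduce, and make monic.
Reduced Gröbner basis: {x + 15/11y + 21/11, y^2 + 444/55y + 461/55}.

Since the reduced bases disagree, the two ideals are not the same.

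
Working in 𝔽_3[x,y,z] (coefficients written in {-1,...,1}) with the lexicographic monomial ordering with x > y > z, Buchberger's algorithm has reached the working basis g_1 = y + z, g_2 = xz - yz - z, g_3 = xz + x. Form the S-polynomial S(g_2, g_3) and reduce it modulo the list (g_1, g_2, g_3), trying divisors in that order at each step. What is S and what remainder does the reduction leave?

lcm(LM(g_2), LM(g_3)) = xz.
S = (lcm/LT(g_2))·g_2 − (lcm/LT(g_3))·g_3 = -x - yz - z.
Reduce S modulo (g_1, g_2, g_3) in that order:
  leading term x: no divisor's leading term divides it; move -x to the remainder.
  leading term yz: subtract (-z)·g_1 from -yz - z → z² - z
  leading term z²: no divisor's leading term divides it; move z² to the remainder.
  leading term z: no divisor's leading term divides it; move -z to the remainder.
The remainder -x + z² - z is nonzero, so it would be added as the next basis element.

S(g_2, g_3) = -x - yz - z; remainder on division = -x + z² - z.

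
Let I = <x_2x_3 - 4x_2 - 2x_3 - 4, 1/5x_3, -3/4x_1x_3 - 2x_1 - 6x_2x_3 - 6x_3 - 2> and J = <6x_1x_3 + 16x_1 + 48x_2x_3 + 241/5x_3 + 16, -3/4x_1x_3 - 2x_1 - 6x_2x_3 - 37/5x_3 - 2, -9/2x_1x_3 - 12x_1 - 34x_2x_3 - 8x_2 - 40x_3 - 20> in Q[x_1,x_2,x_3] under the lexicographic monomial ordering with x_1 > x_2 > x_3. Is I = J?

Two ideals are equal iff their reduced Gröbner bases coincide (the reduced basis is unique for a fixed ordering).
Buchberger on the first generating set:
f_1 = x_2x_3 - 4x_2 - 2x_3 - 4, LT = x_2x_3.
f_2 = 1/5x_3, LT = x_3.
f_3 = -3/4x_1x_3 - 2x_1 - 6x_2x_3 - 6x_3 - 2, LT = x_1x_3.

S(f_1,f_2): lcm = x_2x_3. S = -4x_2 - 2x_3 - 4.
  leading term x_2: no divisor's leading term divides it; move -4x_2 to the remainder.
  leading term x_3: subtract (-10)·f_2 from -2x_3 - 4 → -4
  leading term 1: no divisor's leading term divides it; move -4 to the remainder.
  remainder -4x_2 - 4 ≠ 0; add g_4 = -4x_2 - 4 to the basis.

S(f_1,f_3): lcm = x_1x_2x_3. S = -20/3x_1x_2 - 2x_1x_3 - 4x_1 - 8x_2^2x_3 - 8x_2x_3 - 8/3x_2.
  leading term x_1x_2: subtract (5/3x_1)·g_4 from -20/3x_1x_2 - 2x_1x_3 - 4x_1 - 8x_2^2x_3 - 8x_2x_3 - 8/3x_2 → -2x_1x_3 + 8/3x_1 - 8x_2^2x_3 - 8x_2x_3 - 8/3x_2
  leading term x_1x_3: subtract (-10x_1)·f_2 from -2x_1x_3 + 8/3x_1 - 8x_2^2x_3 - 8x_2x_3 - 8/3x_2 → 8/3x_1 - 8x_2^2x_3 - 8x_2x_3 - 8/3x_2
  leading term x_1: no divisor's leading term divides it; move 8/3x_1 to the remainder.
  leading term x_2^2x_3: subtract (-8x_2)·f_1 from -8x_2^2x_3 - 8x_2x_3 - 8/3x_2 → -32x_2^2 - 24x_2x_3 - 104/3x_2
  leading term x_2^2: subtract (8x_2)·g_4 from -32x_2^2 - 24x_2x_3 - 104/3x_2 → -24x_2x_3 - 8/3x_2
  leading term x_2x_3: subtract (-24)·f_1 from -24x_2x_3 - 8/3x_2 → -296/3x_2 - 48x_3 - 96
  leading term x_2: subtract (74/3)·g_4 from -296/3x_2 - 48x_3 - 96 → -48x_3 + 8/3
  leading term x_3: subtract (-240)·f_2 from -48x_3 + 8/3 → 8/3
  leading term 1: no divisor's leading term divides it; move 8/3 to the remainder.
  remainder 8/3x_1 + 8/3 ≠ 0; add g_5 = 8/3x_1 + 8/3 to the basis.

The other S-polynomials (S(f_2,f_3), S(f_1,g_4), S(f_2,g_4), S(f_3,g_4), S(f_1,g_5), S(f_2,g_5), S(f_3,g_5), S(g_4,g_5)) all reduce to 0 modulo the current basis, so we have a Gröbner basis.
Inter-reduce: drop elements whose leading term is divisible by another's, tail-reduce, and make monic.
Reduced Gröbner basis: {x_1 + 1, x_2 + 1, x_3}.

Buchberger on the second generating set:
h_1 = 6x_1x_3 + 16x_1 + 48x_2x_3 + 241/5x_3 + 16, LT = x_1x_3.
h_2 = -3/4x_1x_3 - 2x_1 - 6x_2x_3 - 37/5x_3 - 2, LT = x_1x_3.
h_3 = -9/2x_1x_3 - 12x_1 - 34x_2x_3 - 8x_2 - 40x_3 - 20, LT = x_1x_3.

S(h_1,h_2): lcm = x_1x_3. S = -11/6x_3.
  leading term x_3: no divisor's leading term divides it; move -11/6x_3 to the remainder.
  remainder -11/6x_3 ≠ 0; add k_4 = -11/6x_3 to the basis.

S(h_1,h_3): lcm = x_1x_3. S = 4/9x_2x_3 - 16/9x_2 - 77/90x_3 - 16/9.
  leading term x_2x_3: subtract (-8/33x_2)·k_4 from 4/9x_2x_3 - 16/9x_2 - 77/90x_3 - 16/9 → -16/9x_2 - 77/90x_3 - 16/9
  leading term x_2: no divisor's leading term divides it; move -16/9x_2 to the remainder.
  leading term x_3: subtract (7/15)·k_4 from -77/90x_3 - 16/9 → -16/9
  leading term 1: no divisor's leading term divides it; move -16/9 to the remainder.
  remainder -16/9x_2 - 16/9 ≠ 0; add k_5 = -16/9x_2 - 16/9 to the basis.

S(h_1,k_4): lcm = x_1x_3. S = 8/3x_1 + 8x_2x_3 + 241/30x_3 + 8/3.
  leading term x_1: no divisor's leading term divides it; move 8/3x_1 to the remainder.
  leading term x_2x_3: subtract (-48/11x_2)·k_4 from 8x_2x_3 + 241/30x_3 + 8/3 → 241/30x_3 + 8/3
  leading term x_3: subtract (-241/55)·k_4 from 241/30x_3 + 8/3 → 8/3
  leading term 1: no divisor's leading term divides it; move 8/3 to the remainder.
  remainder 8/3x_1 + 8/3 ≠ 0; add k_6 = 8/3x_1 + 8/3 to the basis.

The other S-polynomials (S(h_2,h_3), S(h_2,k_4), S(h_3,k_4), S(h_1,k_5), S(h_2,k_5), S(h_3,k_5), S(k_4,k_5), S(h_1,k_6), S(h_2,k_6), S(h_3,k_6), S(k_4,k_6), S(k_5,k_6)) all reduce to 0 modulo the current basis, so we have a Gröbner basis.
Inter-reduce: drop elements whose leading term is divisible by another's, tail-reduce, and make monic.
Reduced Gröbner basis: {x_1 + 1, x_2 + 1, x_3}.

Same reduced basis, so the two generating sets span the same ideal.

Yes, the ideals are equal.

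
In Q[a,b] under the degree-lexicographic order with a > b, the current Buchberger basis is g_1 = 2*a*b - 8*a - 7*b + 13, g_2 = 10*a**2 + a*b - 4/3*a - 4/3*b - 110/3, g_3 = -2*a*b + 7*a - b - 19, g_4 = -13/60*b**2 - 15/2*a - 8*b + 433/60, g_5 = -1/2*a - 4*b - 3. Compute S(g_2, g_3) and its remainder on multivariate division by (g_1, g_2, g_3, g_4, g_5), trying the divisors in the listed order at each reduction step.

S(g_2, g_3) = 1/10*a*b**2 + 7/2*a**2 - 19/30*a*b - 2/15*b**2 - 19/2*a - 11/3*b; remainder on division = 3289/24*b + 3289/24.

lcm(LM(g_2), LM(g_3)) = a**2*b.
S = (lcm/LT(g_2))·g_2 − (lcm/LT(g_3))·g_3 = 1/10*a*b**2 + 7/2*a**2 - 19/30*a*b - 2/15*b**2 - 19/2*a - 11/3*b.
Reduce S modulo (g_1, g_2, g_3, g_4, g_5) in that order:
  leading term a*b**2: subtract (1/20*b)·g_1 from 1/10*a*b**2 + 7/2*a**2 - 19/30*a*b - 2/15*b**2 - 19/2*a - 11/3*b → 7/2*a**2 - 7/30*a*b + 13/60*b**2 - 19/2*a - 259/60*b
  leading term a**2: subtract (7/20)·g_2 from 7/2*a**2 - 7/30*a*b + 13/60*b**2 - 19/2*a - 259/60*b → -7/12*a*b + 13/60*b**2 - 271/30*a - 77/20*b + 77/6
  leading term a*b: subtract (-7/24)·g_1 from -7/12*a*b + 13/60*b**2 - 271/30*a - 77/20*b + 77/6 → 13/60*b**2 - 341/30*a - 707/120*b + 133/8
  leading term b**2: subtract (-1)·g_4 from 13/60*b**2 - 341/30*a - 707/120*b + 133/8 → -283/15*a - 1667/120*b + 2861/120
  leading term a: subtract (566/15)·g_5 from -283/15*a - 1667/120*b + 2861/120 → 3289/24*b + 3289/24
  leading term b: no divisor's leading term divides it; move 3289/24*b to the remainder.
  leading term 1: no divisor's leading term divides it; move 3289/24 to the remainder.
The remainder 3289/24*b + 3289/24 is nonzero, so it would be added as the next basis element.
An S-polynomial is built so that the two leading terms cancel; whether anything survives reduction is exactly the Gröbner-basis criterion.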